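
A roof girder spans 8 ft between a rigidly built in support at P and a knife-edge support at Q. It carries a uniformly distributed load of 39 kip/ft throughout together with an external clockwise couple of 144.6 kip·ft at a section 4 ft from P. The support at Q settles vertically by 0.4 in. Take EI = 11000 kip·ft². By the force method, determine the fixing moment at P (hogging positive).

M_P = 311.1 kip·ft

Choose R_Q as the redundant. The primary structure is the cantilever fixed at P.
Downward deflection at the released point Q due to the loads:
  UDL 39: wL⁴/(8EI) = 19968/EI
  clockwise couple 144.6 at a = 4: M₀a(2L − a)/(2EI) = 3470/EI
  δ_0 = 23438/EI
Tip deflection under a unit load at Q: L³/(3EI) = 170.7/EI.
With EI = 11000 kip·ft²: δ_0 = 2.1308 ft and δ_{QQ} = 0.015515 ft/kip.
Compatibility — the beam at Q must follow the support down by 0.03333 ft: δ_0 − R_Q·δ_{QQ} = 0.03333, so R_Q = (2.1308 − 0.03333)/0.015515 = 135.2 kip.
Moment equilibrium about P: M_P = Σ(load moments about P) − R_Q·L = 1393 − 135.2×8 = 311.1 kip·ft.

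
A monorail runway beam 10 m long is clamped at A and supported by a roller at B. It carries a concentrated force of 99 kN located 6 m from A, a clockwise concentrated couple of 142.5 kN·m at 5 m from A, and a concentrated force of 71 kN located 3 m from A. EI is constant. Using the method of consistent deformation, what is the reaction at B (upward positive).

R_B = 67.43 kN

Choose R_B as the redundant. The primary structure is the cantilever fixed at A.
Free-end deflection of the primary structure under the applied loading (downward +):
  point load 99 at a = 6: Pa²(3L − a)/(6EI) = 14256/EI
  clockwise couple 142.5 at a = 5: M₀a(2L − a)/(2EI) = 5344/EI
  point load 71 at a = 3: Pa²(3L − a)/(6EI) = 2876/EI
  δ_0 = 22475/EI
Flexibility coefficient — unit upward force at B: δ_{BB} = L³/(3EI) = 333.3/EI.
Compatibility at B: δ_0 − R_B·δ_{BB} = 0, so R_B = 22475/333.3 = 67.43 kN.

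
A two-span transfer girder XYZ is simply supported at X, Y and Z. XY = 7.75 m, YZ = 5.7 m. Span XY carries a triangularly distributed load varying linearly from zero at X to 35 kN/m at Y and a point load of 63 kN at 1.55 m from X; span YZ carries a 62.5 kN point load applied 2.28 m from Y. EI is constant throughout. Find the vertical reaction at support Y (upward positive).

R_Y = 182.2 kN

Insert a hinge at Y; M_Y is the redundant, and each span becomes simply supported.
End slopes at the hinge Y, treating each span as simply supported:
  span XY: triangular load, peak 35: w₀L³/(45EI) = 362/EI
  span XY: point load 63 at a = 1.55: Pab(L + a)/(6LEI) = 121.1/EI
  span YZ: point load 62.5 at a = 2.28: Pab(L + b)/(6LEI) = 130/EI
  relative rotation θ_0 = (483.1 + 130)/EI = 613.1/EI
A unit hogging moment at Y produces rotation L₁/(3EI) + L₂/(3EI) = 4.483/EI.
Slope continuity at Y: θ_0 = M_Y·4.483/EI, so M_Y = 613.1/4.483 = 136.7 kN·m (hogging).
Span XY, ΣM about X with M_Y applied at Y: R_Y^{XY}·7.75 = 798.4 + 136.7, so R_Y^{XY} = 120.7 kN and R_X = 198.6 − 120.7 = 77.96 kN.
Span YZ, ΣM about Z: R_Y^{YZ}·5.7 = 213.8 + 136.7, so R_Y^{YZ} = 61.49 kN and R_Z = 62.5 − 61.49 = 1.009 kN.
R_Y = 120.7 + 61.49 = 182.2 kN.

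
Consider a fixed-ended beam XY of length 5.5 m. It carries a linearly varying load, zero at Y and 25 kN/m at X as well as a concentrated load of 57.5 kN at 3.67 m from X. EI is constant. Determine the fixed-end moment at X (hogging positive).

M_X = 61.17 kN·m

Release both end moments; the primary structure is a simply-supported span XY with redundants M_X and M_Y.
End rotations of the released simple span under the applied load (×1/EI):
  at X: triangular load, peak 25: w₀L³/(45EI) = 92.43/EI
  at Y: triangular load, peak 25: 7w₀L³/(360EI) = 80.88/EI
  at X: point load 57.5 at a = 3.67: Pab(L + b)/(6LEI) = 85.78/EI
  at Y: point load 57.5 at a = 3.67: Pab(L + a)/(6LEI) = 107.3/EI
  θ_X0 = 178.2/EI,  θ_Y0 = 188.2/EI
Flexibility coefficients: a unit moment at one end gives L/(3EI) there and L/(6EI) at the far end, so f₁₁ = f₂₂ = 1.833/EI and f₁₂ = f₂₁ = 0.9167/EI.
Compatibility — zero rotation at each built-in end:
  1.833 M_X + 0.9167 M_Y = 178.2
  0.9167 M_X + 1.833 M_Y = 188.2
Solving the pair gives M_X = 61.17 kN·m and M_Y = 72.06 kN·m (hogging).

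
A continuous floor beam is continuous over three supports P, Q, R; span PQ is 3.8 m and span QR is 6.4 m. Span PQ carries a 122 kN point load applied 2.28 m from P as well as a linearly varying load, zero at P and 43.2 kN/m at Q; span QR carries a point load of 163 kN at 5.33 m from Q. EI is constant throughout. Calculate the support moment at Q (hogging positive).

Insert a hinge at Q; M_Q is the redundant, and each span becomes simply supported.
End slopes at the hinge Q, treating each span as simply supported:
  span PQ: point load 122 at a = 2.28: Pab(L + a)/(6LEI) = 112.7/EI
  span PQ: triangular load, peak 43.2: w₀L³/(45EI) = 52.68/EI
  span QR: point load 163 at a = 5.33: Pab(L + b)/(6LEI) = 180.8/EI
  relative rotation θ_0 = (165.4 + 180.8)/EI = 346.3/EI
A unit hogging moment at Q produces rotation L₁/(3EI) + L₂/(3EI) = 3.4/EI.
Compatibility: M_Q·(L₁+L₂)/(3EI) = θ_0, giving M_Q = 101.8 kN·m (hogging).

M_Q = 101.8 kN·m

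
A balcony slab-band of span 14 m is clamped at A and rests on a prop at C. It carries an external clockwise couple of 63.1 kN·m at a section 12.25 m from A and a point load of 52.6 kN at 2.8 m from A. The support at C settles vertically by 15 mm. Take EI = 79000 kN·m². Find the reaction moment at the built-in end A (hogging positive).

Remove the prop at C; the released (primary) structure is a cantilever built in at A.
Downward deflection at the released point C due to the loads:
  clockwise couple 63.1 at a = 12.25: M₀a(2L − a)/(2EI) = 6087/EI
  point load 52.6 at a = 2.8: Pa²(3L − a)/(6EI) = 2694/EI
  δ_0 = 8781/EI
Flexibility coefficient — unit upward force at C: δ_{CC} = L³/(3EI) = 914.7/EI.
With EI = 79000 kN·m²: δ_0 = 0.11116 m and δ_{CC} = 0.011578 m/kN.
Compatibility — the beam at C must follow the support down by 0.015 m: δ_0 − R_C·δ_{CC} = 0.015, so R_C = (0.11116 − 0.015)/0.011578 = 8.305 kN.
Moment equilibrium about A: M_A = Σ(load moments about A) − R_C·L = 210.4 − 8.305×14 = 94.11 kN·m.

M_A = 94.11 kN·m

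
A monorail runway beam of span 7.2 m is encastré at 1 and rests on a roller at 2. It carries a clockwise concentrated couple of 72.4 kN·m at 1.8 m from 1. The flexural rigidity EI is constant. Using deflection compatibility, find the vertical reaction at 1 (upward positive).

R_1 = -6.599 kN

Remove the prop at 2; the released (primary) structure is a cantilever built in at 1.
Primary-structure tip deflection at 2 by superposition:
  clockwise couple 72.4 at a = 1.8: M₀a(2L − a)/(2EI) = 821/EI
Flexibility coefficient — unit upward force at 2: δ_{22} = L³/(3EI) = 124.4/EI.
The prop prevents deflection at 2: R_2 = δ_0/δ_{22} = 821/124.4 = 6.599 kN.
Vertical equilibrium: R_1 = ΣP − R_2 = 0 − 6.599 = -6.599 kN.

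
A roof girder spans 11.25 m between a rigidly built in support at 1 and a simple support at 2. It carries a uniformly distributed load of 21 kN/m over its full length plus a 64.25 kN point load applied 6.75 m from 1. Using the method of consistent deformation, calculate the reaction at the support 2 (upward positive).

Choose R_2 as the redundant. The primary structure is the cantilever fixed at 1.
Downward deflection at the released point 2 due to the loads:
  UDL 21: wL⁴/(8EI) = 42047/EI
  point load 64.25 at a = 6.75: Pa²(3L − a)/(6EI) = 13173/EI
  δ_0 = 55221/EI
Tip deflection under a unit load at 2: L³/(3EI) = 474.6/EI.
Compatibility at 2: δ_0 − R_2·δ_{22} = 0, so R_2 = 55221/474.6 = 116.3 kN.

R_2 = 116.3 kN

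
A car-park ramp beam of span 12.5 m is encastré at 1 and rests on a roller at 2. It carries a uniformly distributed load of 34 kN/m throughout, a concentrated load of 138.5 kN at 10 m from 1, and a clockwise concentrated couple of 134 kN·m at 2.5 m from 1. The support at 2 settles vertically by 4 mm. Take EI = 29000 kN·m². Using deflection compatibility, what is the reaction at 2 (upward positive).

R_2 = 262.5 kN

Take the reaction at 2 as the redundant and release it; the primary structure is a cantilever fixed at 1.
Primary-structure tip deflection at 2 by superposition:
  UDL 34: wL⁴/(8EI) = 103760/EI
  point load 138.5 at a = 10: Pa²(3L − a)/(6EI) = 63479/EI
  clockwise couple 134 at a = 2.5: M₀a(2L − a)/(2EI) = 3769/EI
  δ_0 = 171008/EI
Flexibility coefficient — unit upward force at 2: δ_{22} = L³/(3EI) = 651/EI.
With EI = 29000 kN·m²: δ_0 = 5.8968 m and δ_{22} = 0.02245 m/kN.
Compatibility — the beam at 2 must follow the support down by 0.004 m: δ_0 − R_2·δ_{22} = 0.004, so R_2 = (5.8968 − 0.004)/0.02245 = 262.5 kN.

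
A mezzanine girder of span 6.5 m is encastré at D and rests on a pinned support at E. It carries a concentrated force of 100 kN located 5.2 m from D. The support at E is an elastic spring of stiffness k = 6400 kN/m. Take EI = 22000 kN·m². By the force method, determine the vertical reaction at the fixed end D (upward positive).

Remove the prop at E; the released (primary) structure is a cantilever built in at D.
Free-end deflection of the primary structure under the applied loading (downward +):
  point load 100 at a = 5.2: Pa²(3L − a)/(6EI) = 6445/EI
Flexibility coefficient — unit upward force at E: δ_{EE} = L³/(3EI) = 91.54/EI.
With EI = 22000 kN·m²: δ_0 = 0.29293 m and δ_{EE} = 0.004161 m/kN.
Compatibility — the spring shortens by R_E/k under the reaction it provides: δ_0 − R_E·δ_{EE} = R_E/k. With 1/k = 0.000156 m/kN, R_E = δ_0 / (δ_{EE} + 1/k) = 0.29293 / (0.004161 + 0.000156) = 67.85 kN.
Vertical equilibrium: R_D = ΣP − R_E = 100 − 67.85 = 32.15 kN.

R_D = 32.15 kN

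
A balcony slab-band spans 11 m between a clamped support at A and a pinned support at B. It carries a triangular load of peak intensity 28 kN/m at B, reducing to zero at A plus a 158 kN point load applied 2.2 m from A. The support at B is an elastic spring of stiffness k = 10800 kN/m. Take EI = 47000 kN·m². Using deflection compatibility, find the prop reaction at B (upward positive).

R_B = 92.64 kN

Remove the prop at B; the released (primary) structure is a cantilever built in at A.
Downward deflection at the released point B due to the loads:
  triangular load, peak 28 at the free end: 11w₀L⁴/(120EI) = 37579/EI
  point load 158 at a = 2.2: Pa²(3L − a)/(6EI) = 3926/EI
  δ_0 = 41504/EI
Flexibility coefficient — unit upward force at B: δ_{BB} = L³/(3EI) = 443.7/EI.
With EI = 47000 kN·m²: δ_0 = 0.88307 m and δ_{BB} = 0.00944 m/kN.
Compatibility — the spring shortens by R_B/k under the reaction it provides: δ_0 − R_B·δ_{BB} = R_B/k. With 1/k = 0.000093 m/kN, R_B = δ_0 / (δ_{BB} + 1/k) = 0.88307 / (0.00944 + 0.000093) = 92.64 kN.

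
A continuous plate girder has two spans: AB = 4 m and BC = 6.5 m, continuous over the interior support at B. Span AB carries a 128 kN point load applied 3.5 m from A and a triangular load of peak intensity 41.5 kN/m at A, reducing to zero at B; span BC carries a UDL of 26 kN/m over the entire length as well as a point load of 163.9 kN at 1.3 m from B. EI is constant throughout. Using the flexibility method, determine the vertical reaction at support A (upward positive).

Insert a hinge at B; M_B is the redundant, and each span becomes simply supported.
Rotations at B on the released spans (each span's end-slope, ×1/EI):
  span AB: point load 128 at a = 3.5: Pab(L + a)/(6LEI) = 70/EI
  span AB: triangular load, peak 41.5: 7w₀L³/(360EI) = 51.64/EI
  span BC: UDL 26: wL³/(24EI) = 297.5/EI
  span BC: point load 163.9 at a = 1.3: Pab(L + b)/(6LEI) = 332.4/EI
  relative rotation θ_0 = (121.6 + 629.9)/EI = 751.5/EI
A unit hogging moment at B produces rotation L₁/(3EI) + L₂/(3EI) = 3.5/EI.
Compatibility: M_B·(L₁+L₂)/(3EI) = θ_0, giving M_B = 214.7 kN·m (hogging).
Span AB, ΣM about A with M_B applied at B: R_B^{AB}·4 = 558.7 + 214.7, so R_B^{AB} = 193.3 kN and R_A = 211 − 193.3 = 17.65 kN.

R_A = 17.65 kN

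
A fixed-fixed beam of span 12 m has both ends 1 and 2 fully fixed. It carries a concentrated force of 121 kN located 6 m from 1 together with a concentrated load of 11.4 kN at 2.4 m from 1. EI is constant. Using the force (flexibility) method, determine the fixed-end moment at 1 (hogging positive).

M_1 = 199 kN·m

Release both end moments; the primary structure is a simply-supported span 12 with redundants M_1 and M_2.
On the primary (simply-supported) span, the end slopes from the loading are:
  at 1: point load 121 at a = 6: Pab(L + b)/(6LEI) = 1089/EI
  at 2: point load 121 at a = 6: Pab(L + a)/(6LEI) = 1089/EI
  at 1: point load 11.4 at a = 2.4: Pab(L + b)/(6LEI) = 78.8/EI
  at 2: point load 11.4 at a = 2.4: Pab(L + a)/(6LEI) = 52.53/EI
  θ_10 = 1168/EI,  θ_20 = 1142/EI
Flexibility coefficients: a unit moment at one end gives L/(3EI) there and L/(6EI) at the far end, so f₁₁ = f₂₂ = 4/EI and f₁₂ = f₂₁ = 2/EI.
Compatibility — zero rotation at each built-in end:
  4 M_1 + 2 M_2 = 1168
  2 M_1 + 4 M_2 = 1142
Solving the pair gives M_1 = 199 kN·m and M_2 = 185.9 kN·m (hogging).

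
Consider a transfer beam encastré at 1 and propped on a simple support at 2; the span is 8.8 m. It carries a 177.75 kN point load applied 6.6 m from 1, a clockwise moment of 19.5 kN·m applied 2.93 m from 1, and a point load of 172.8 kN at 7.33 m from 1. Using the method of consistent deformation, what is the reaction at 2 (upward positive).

Take the reaction at 2 as the redundant and release it; the primary structure is a cantilever fixed at 1.
Downward deflection at the released point 2 due to the loads:
  point load 177.75 at a = 6.6: Pa²(3L − a)/(6EI) = 25551/EI
  clockwise couple 19.5 at a = 2.93: M₀a(2L − a)/(2EI) = 419.1/EI
  point load 172.8 at a = 7.33: Pa²(3L − a)/(6EI) = 29509/EI
  δ_0 = 55479/EI
Tip deflection under a unit load at 2: L³/(3EI) = 227.2/EI.
Compatibility at 2: δ_0 − R_2·δ_{22} = 0, so R_2 = 55479/227.2 = 244.2 kN.

R_2 = 244.2 kN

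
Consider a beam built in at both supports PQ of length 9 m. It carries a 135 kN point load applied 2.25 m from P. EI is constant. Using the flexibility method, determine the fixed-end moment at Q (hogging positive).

M_Q = 56.95 kN·m

Release both end moments; the primary structure is a simply-supported span PQ with redundants M_P and M_Q.
End rotations of the released simple span under the applied load (×1/EI):
  at P: point load 135 at a = 2.25: Pab(L + b)/(6LEI) = 598/EI
  at Q: point load 135 at a = 2.25: Pab(L + a)/(6LEI) = 427.1/EI
  θ_P0 = 598/EI,  θ_Q0 = 427.1/EI
Flexibility coefficients: a unit moment at one end gives L/(3EI) there and L/(6EI) at the far end, so f₁₁ = f₂₂ = 3/EI and f₁₂ = f₂₁ = 1.5/EI.
Compatibility — zero rotation at each built-in end:
  3 M_P + 1.5 M_Q = 598
  1.5 M_P + 3 M_Q = 427.1
Solving the pair gives M_P = 170.9 kN·m and M_Q = 56.95 kN·m (hogging).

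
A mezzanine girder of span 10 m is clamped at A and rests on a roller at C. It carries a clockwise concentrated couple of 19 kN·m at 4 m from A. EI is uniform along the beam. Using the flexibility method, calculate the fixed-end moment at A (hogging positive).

Choose R_C as the redundant. The primary structure is the cantilever fixed at A.
Free-end deflection of the primary structure under the applied loading (downward +):
  clockwise couple 19 at a = 4: M₀a(2L − a)/(2EI) = 608/EI
Flexibility coefficient — unit upward force at C: δ_{CC} = L³/(3EI) = 333.3/EI.
The prop prevents deflection at C: R_C = δ_0/δ_{CC} = 608/333.3 = 1.824 kN.
Moment equilibrium about A: M_A = Σ(load moments about A) − R_C·L = 19 − 1.824×10 = 0.76 kN·m.

M_A = 0.76 kN·m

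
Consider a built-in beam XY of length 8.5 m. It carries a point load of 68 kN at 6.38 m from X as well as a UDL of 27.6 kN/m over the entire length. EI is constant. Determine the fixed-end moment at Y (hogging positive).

M_Y = 247.4 kN·m

Release both end moments; the primary structure is a simply-supported span XY with redundants M_X and M_Y.
Simple-span end rotations at X and Y under the given loads:
  at X: point load 68 at a = 6.38: Pab(L + b)/(6LEI) = 191.5/EI
  at Y: point load 68 at a = 6.38: Pab(L + a)/(6LEI) = 268.3/EI
  at X: UDL 27.6: wL³/(24EI) = 706.2/EI
  at Y: UDL 27.6: wL³/(24EI) = 706.2/EI
  θ_X0 = 897.8/EI,  θ_Y0 = 974.6/EI
Flexibility coefficients: a unit moment at one end gives L/(3EI) there and L/(6EI) at the far end, so f₁₁ = f₂₂ = 2.833/EI and f₁₂ = f₂₁ = 1.417/EI.
Compatibility — zero rotation at each built-in end:
  2.833 M_X + 1.417 M_Y = 897.8
  1.417 M_X + 2.833 M_Y = 974.6
Solving the pair gives M_X = 193.2 kN·m and M_Y = 247.4 kN·m (hogging).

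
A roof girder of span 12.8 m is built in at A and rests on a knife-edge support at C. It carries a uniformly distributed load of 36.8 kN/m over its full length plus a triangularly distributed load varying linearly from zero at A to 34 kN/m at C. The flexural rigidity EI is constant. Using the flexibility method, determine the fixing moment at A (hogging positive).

M_A = 1079 kN·m

Remove the prop at C; the released (primary) structure is a cantilever built in at A.
Primary-structure tip deflection at C by superposition:
  UDL 36.8: wL⁴/(8EI) = 123480/EI
  triangular load, peak 34 at the free end: 11w₀L⁴/(120EI) = 83662/EI
  δ_0 = 207143/EI
Flexibility coefficient — unit upward force at C: δ_{CC} = L³/(3EI) = 699.1/EI.
Compatibility at C: δ_0 − R_C·δ_{CC} = 0, so R_C = 207143/699.1 = 296.3 kN.
Moment equilibrium about A: M_A = Σ(load moments about A) − R_C·L = 4872 − 296.3×12.8 = 1079 kN·m.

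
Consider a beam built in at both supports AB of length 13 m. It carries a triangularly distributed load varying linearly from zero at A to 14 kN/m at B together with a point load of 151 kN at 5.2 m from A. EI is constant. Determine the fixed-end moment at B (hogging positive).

Take the two fixed-end moments M_A, M_B as redundants; the released structure is the simple span AB.
End rotations of the released simple span under the applied load (×1/EI):
  at A: triangular load, peak 14: 7w₀L³/(360EI) = 598.1/EI
  at B: triangular load, peak 14: w₀L³/(45EI) = 683.5/EI
  at A: point load 151 at a = 5.2: Pab(L + b)/(6LEI) = 1633/EI
  at B: point load 151 at a = 5.2: Pab(L + a)/(6LEI) = 1429/EI
  θ_A0 = 2231/EI,  θ_B0 = 2113/EI
Flexibility coefficients: a unit moment at one end gives L/(3EI) there and L/(6EI) at the far end, so f₁₁ = f₂₂ = 4.333/EI and f₁₂ = f₂₁ = 2.167/EI.
Compatibility — zero rotation at each built-in end:
  4.333 M_A + 2.167 M_B = 2231
  2.167 M_A + 4.333 M_B = 2113
Solving the pair gives M_A = 361.5 kN·m and M_B = 306.7 kN·m (hogging).

M_B = 306.7 kN·m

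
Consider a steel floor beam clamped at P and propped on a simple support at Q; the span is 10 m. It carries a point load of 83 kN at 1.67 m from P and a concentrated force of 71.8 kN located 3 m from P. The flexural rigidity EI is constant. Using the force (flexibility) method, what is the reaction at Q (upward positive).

R_Q = 12 kN

Release the roller at Q. Primary structure: cantilever fixed at P.
Free-end deflection of the primary structure under the applied loading (downward +):
  point load 83 at a = 1.67: Pa²(3L − a)/(6EI) = 1093/EI
  point load 71.8 at a = 3: Pa²(3L − a)/(6EI) = 2908/EI
  δ_0 = 4001/EI
Flexibility coefficient — unit upward force at Q: δ_{QQ} = L³/(3EI) = 333.3/EI.
Compatibility at Q: δ_0 − R_Q·δ_{QQ} = 0, so R_Q = 4001/333.3 = 12 kN.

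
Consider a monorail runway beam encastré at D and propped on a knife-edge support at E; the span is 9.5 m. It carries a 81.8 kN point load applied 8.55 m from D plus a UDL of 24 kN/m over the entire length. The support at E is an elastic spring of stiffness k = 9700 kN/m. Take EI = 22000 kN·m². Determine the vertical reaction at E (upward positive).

Remove the prop at E; the released (primary) structure is a cantilever built in at D.
Free-end deflection of the primary structure under the applied loading (downward +):
  point load 81.8 at a = 8.55: Pa²(3L − a)/(6EI) = 19883/EI
  UDL 24: wL⁴/(8EI) = 24435/EI
  δ_0 = 44318/EI
Tip deflection under a unit load at E: L³/(3EI) = 285.8/EI.
With EI = 22000 kN·m²: δ_0 = 2.0145 m and δ_{EE} = 0.012991 m/kN.
Compatibility — the spring shortens by R_E/k under the reaction it provides: δ_0 − R_E·δ_{EE} = R_E/k. With 1/k = 0.000103 m/kN, R_E = δ_0 / (δ_{EE} + 1/k) = 2.0145 / (0.012991 + 0.000103) = 153.8 kN.

R_E = 153.8 kN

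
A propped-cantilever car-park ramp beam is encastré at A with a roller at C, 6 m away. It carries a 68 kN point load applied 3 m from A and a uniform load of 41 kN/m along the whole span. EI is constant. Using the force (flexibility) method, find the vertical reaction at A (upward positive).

Release the roller at C. Primary structure: cantilever fixed at A.
Free-end deflection of the primary structure under the applied loading (downward +):
  point load 68 at a = 3: Pa²(3L − a)/(6EI) = 1530/EI
  UDL 41: wL⁴/(8EI) = 6642/EI
  δ_0 = 8172/EI
Tip deflection under a unit load at C: L³/(3EI) = 72/EI.
Compatibility at C: δ_0 − R_C·δ_{CC} = 0, so R_C = 8172/72 = 113.5 kN.
Vertical equilibrium: R_A = ΣP − R_C = 314 − 113.5 = 200.5 kN.

R_A = 200.5 kN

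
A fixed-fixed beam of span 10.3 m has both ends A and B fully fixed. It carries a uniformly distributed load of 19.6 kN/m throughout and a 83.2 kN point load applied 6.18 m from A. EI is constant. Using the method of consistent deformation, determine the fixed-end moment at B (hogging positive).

M_B = 296.7 kN·m

Release both end moments; the primary structure is a simply-supported span AB with redundants M_A and M_B.
End rotations of the released simple span under the applied load (×1/EI):
  at A: UDL 19.6: wL³/(24EI) = 892.4/EI
  at B: UDL 19.6: wL³/(24EI) = 892.4/EI
  at A: point load 83.2 at a = 6.18: Pab(L + b)/(6LEI) = 494.3/EI
  at B: point load 83.2 at a = 6.18: Pab(L + a)/(6LEI) = 564.9/EI
  θ_A0 = 1387/EI,  θ_B0 = 1457/EI
Flexibility coefficients: a unit moment at one end gives L/(3EI) there and L/(6EI) at the far end, so f₁₁ = f₂₂ = 3.433/EI and f₁₂ = f₂₁ = 1.717/EI.
Compatibility — zero rotation at each built-in end:
  3.433 M_A + 1.717 M_B = 1387
  1.717 M_A + 3.433 M_B = 1457
Solving the pair gives M_A = 255.5 kN·m and M_B = 296.7 kN·m (hogging).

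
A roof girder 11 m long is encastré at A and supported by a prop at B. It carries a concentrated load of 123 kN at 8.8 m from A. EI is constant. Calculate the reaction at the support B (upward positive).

R_B = 86.59 kN

Take the reaction at B as the redundant and release it; the primary structure is a cantilever fixed at A.
Downward deflection at the released point B due to the loads:
  point load 123 at a = 8.8: Pa²(3L − a)/(6EI) = 38418/EI
Flexibility coefficient — unit upward force at B: δ_{BB} = L³/(3EI) = 443.7/EI.
Compatibility at B: δ_0 − R_B·δ_{BB} = 0, so R_B = 38418/443.7 = 86.59 kN.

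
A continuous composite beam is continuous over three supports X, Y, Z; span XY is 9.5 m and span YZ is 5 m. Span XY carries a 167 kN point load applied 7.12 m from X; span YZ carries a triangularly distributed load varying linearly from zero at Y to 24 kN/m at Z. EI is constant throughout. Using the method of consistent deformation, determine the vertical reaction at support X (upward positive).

Release continuity at Y by inserting a hinge; the redundant is the internal moment M_Y. The primary structure is two simply-supported spans XY and YZ.
Rotations at Y on the released spans (each span's end-slope, ×1/EI):
  span XY: point load 167 at a = 7.12: Pab(L + a)/(6LEI) = 825.1/EI
  span YZ: triangular load, peak 24: 7w₀L³/(360EI) = 58.33/EI
  relative rotation θ_0 = (825.1 + 58.33)/EI = 883.5/EI
A unit hogging moment at Y produces rotation L₁/(3EI) + L₂/(3EI) = 4.833/EI.
Slope continuity at Y: θ_0 = M_Y·4.833/EI, so M_Y = 883.5/4.833 = 182.8 kN·m (hogging).
Span XY, ΣM about X with M_Y applied at Y: R_Y^{XY}·9.5 = 1189 + 182.8, so R_Y^{XY} = 144.4 kN and R_X = 167 − 144.4 = 22.6 kN.

R_X = 22.6 kN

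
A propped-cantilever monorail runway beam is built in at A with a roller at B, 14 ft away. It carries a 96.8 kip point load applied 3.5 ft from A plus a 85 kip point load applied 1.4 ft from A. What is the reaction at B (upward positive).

Choose R_B as the redundant. The primary structure is the cantilever fixed at A.
Deflection at B on the released cantilever, summing each load's contribution:
  point load 96.8 at a = 3.5: Pa²(3L − a)/(6EI) = 7609/EI
  point load 85 at a = 1.4: Pa²(3L − a)/(6EI) = 1127/EI
  δ_0 = 8736/EI
Tip deflection under a unit load at B: L³/(3EI) = 914.7/EI.
Compatibility at B: δ_0 − R_B·δ_{BB} = 0, so R_B = 8736/914.7 = 9.551 kip.

R_B = 9.551 kip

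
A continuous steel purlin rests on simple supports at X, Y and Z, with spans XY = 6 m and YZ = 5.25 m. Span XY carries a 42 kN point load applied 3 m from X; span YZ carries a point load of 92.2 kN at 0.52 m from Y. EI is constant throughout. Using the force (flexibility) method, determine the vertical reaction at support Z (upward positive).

R_Z = 0.6828 kN

Take M_Y as the redundant. Released structure: two simple spans XY and YZ with a hinge at Y.
End slopes at the hinge Y, treating each span as simply supported:
  span XY: point load 42 at a = 3: Pab(L + a)/(6LEI) = 94.5/EI
  span YZ: point load 92.2 at a = 0.52: Pab(L + b)/(6LEI) = 71.85/EI
  relative rotation θ_0 = (94.5 + 71.85)/EI = 166.3/EI
A unit hogging moment at Y produces rotation L₁/(3EI) + L₂/(3EI) = 3.75/EI.
Slope continuity at Y: θ_0 = M_Y·3.75/EI, so M_Y = 166.3/3.75 = 44.36 kN·m (hogging).
Span YZ, ΣM about Z: R_Y^{YZ}·5.25 = 436.1 + 44.36, so R_Y^{YZ} = 91.52 kN and R_Z = 92.2 − 91.52 = 0.6828 kN.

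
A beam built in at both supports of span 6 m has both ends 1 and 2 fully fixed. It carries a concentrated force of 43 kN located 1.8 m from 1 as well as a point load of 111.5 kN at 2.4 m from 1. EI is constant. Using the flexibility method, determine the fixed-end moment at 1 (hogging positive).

M_1 = 134.3 kN·m

Release both end moments; the primary structure is a simply-supported span 12 with redundants M_1 and M_2.
Simple-span end rotations at 1 and 2 under the given loads:
  at 1: point load 43 at a = 1.8: Pab(L + b)/(6LEI) = 92.11/EI
  at 2: point load 43 at a = 1.8: Pab(L + a)/(6LEI) = 70.43/EI
  at 1: point load 111.5 at a = 2.4: Pab(L + b)/(6LEI) = 256.9/EI
  at 2: point load 111.5 at a = 2.4: Pab(L + a)/(6LEI) = 224.8/EI
  θ_10 = 349/EI,  θ_20 = 295.2/EI
Flexibility coefficients: a unit moment at one end gives L/(3EI) there and L/(6EI) at the far end, so f₁₁ = f₂₂ = 2/EI and f₁₂ = f₂₁ = 1/EI.
Compatibility — zero rotation at each built-in end:
  2 M_1 + 1 M_2 = 349
  1 M_1 + 2 M_2 = 295.2
Solving the pair gives M_1 = 134.3 kN·m and M_2 = 80.48 kN·m (hogging).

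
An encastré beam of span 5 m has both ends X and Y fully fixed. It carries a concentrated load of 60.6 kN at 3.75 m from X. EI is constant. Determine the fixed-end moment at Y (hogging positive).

M_Y = 42.61 kN·m

Release both end moments; the primary structure is a simply-supported span XY with redundants M_X and M_Y.
End rotations of the released simple span under the applied load (×1/EI):
  at X: point load 60.6 at a = 3.75: Pab(L + b)/(6LEI) = 59.18/EI
  at Y: point load 60.6 at a = 3.75: Pab(L + a)/(6LEI) = 82.85/EI
  θ_X0 = 59.18/EI,  θ_Y0 = 82.85/EI
Flexibility coefficients: a unit moment at one end gives L/(3EI) there and L/(6EI) at the far end, so f₁₁ = f₂₂ = 1.667/EI and f₁₂ = f₂₁ = 0.8333/EI.
Compatibility — zero rotation at each built-in end:
  1.667 M_X + 0.8333 M_Y = 59.18
  0.8333 M_X + 1.667 M_Y = 82.85
Solving the pair gives M_X = 14.2 kN·m and M_Y = 42.61 kN·m (hogging).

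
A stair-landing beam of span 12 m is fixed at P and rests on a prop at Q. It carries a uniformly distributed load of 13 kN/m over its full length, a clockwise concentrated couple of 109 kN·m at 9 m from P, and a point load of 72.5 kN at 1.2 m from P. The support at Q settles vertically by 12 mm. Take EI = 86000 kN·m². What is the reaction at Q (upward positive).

R_Q = 70.53 kN

Choose R_Q as the redundant. The primary structure is the cantilever fixed at P.
Downward deflection at the released point Q due to the loads:
  UDL 13: wL⁴/(8EI) = 33696/EI
  clockwise couple 109 at a = 9: M₀a(2L − a)/(2EI) = 7358/EI
  point load 72.5 at a = 1.2: Pa²(3L − a)/(6EI) = 605.5/EI
  δ_0 = 41659/EI
Tip deflection under a unit load at Q: L³/(3EI) = 576/EI.
With EI = 86000 kN·m²: δ_0 = 0.48441 m and δ_{QQ} = 0.006698 m/kN.
Compatibility — the beam at Q must follow the support down by 0.012 m: δ_0 − R_Q·δ_{QQ} = 0.012, so R_Q = (0.48441 − 0.012)/0.006698 = 70.53 kN.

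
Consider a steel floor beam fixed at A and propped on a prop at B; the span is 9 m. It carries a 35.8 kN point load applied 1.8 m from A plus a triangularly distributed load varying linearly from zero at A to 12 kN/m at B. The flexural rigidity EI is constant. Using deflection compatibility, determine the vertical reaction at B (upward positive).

R_B = 31.7 kN

Remove the prop at B; the released (primary) structure is a cantilever built in at A.
Downward deflection at the released point B due to the loads:
  point load 35.8 at a = 1.8: Pa²(3L − a)/(6EI) = 487.2/EI
  triangular load, peak 12 at the free end: 11w₀L⁴/(120EI) = 7217/EI
  δ_0 = 7704/EI
Flexibility coefficient — unit upward force at B: δ_{BB} = L³/(3EI) = 243/EI.
Compatibility at B: δ_0 − R_B·δ_{BB} = 0, so R_B = 7704/243 = 31.7 kN.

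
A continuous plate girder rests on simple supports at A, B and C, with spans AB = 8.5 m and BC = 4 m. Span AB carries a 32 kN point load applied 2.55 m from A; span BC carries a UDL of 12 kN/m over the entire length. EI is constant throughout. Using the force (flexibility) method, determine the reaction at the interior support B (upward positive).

R_B = 45.71 kN

Insert a hinge at B; M_B is the redundant, and each span becomes simply supported.
End slopes at the hinge B, treating each span as simply supported:
  span AB: point load 32 at a = 2.55: Pab(L + a)/(6LEI) = 105.2/EI
  span BC: UDL 12: wL³/(24EI) = 32/EI
  relative rotation θ_0 = (105.2 + 32)/EI = 137.2/EI
A unit hogging moment at B produces rotation L₁/(3EI) + L₂/(3EI) = 4.167/EI.
Slope continuity at B: θ_0 = M_B·4.167/EI, so M_B = 137.2/4.167 = 32.93 kN·m (hogging).
Span AB, ΣM about A with M_B applied at B: R_B^{AB}·8.5 = 81.6 + 32.93, so R_B^{AB} = 13.47 kN and R_A = 32 − 13.47 = 18.53 kN.
Span BC, ΣM about C: R_B^{BC}·4 = 96 + 32.93, so R_B^{BC} = 32.23 kN and R_C = 48 − 32.23 = 15.77 kN.
R_B = 13.47 + 32.23 = 45.71 kN.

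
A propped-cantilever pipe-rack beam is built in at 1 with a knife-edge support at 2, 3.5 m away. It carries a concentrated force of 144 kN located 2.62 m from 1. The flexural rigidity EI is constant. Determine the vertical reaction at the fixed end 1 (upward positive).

Take the reaction at 2 as the redundant and release it; the primary structure is a cantilever fixed at 1.
Free-end deflection of the primary structure under the applied loading (downward +):
  point load 144 at a = 2.62: Pa²(3L − a)/(6EI) = 1298/EI
Flexibility coefficient — unit upward force at 2: δ_{22} = L³/(3EI) = 14.29/EI.
The prop prevents deflection at 2: R_2 = δ_0/δ_{22} = 1298/14.29 = 90.84 kN.
Vertical equilibrium: R_1 = ΣP − R_2 = 144 − 90.84 = 53.16 kN.

R_1 = 53.16 kN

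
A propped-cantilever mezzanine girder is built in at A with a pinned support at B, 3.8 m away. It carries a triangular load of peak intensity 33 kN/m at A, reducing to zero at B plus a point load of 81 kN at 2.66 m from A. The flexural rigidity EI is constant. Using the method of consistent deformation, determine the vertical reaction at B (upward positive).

R_B = 58.18 kN

Choose R_B as the redundant. The primary structure is the cantilever fixed at A.
Free-end deflection of the primary structure under the applied loading (downward +):
  triangular load, peak 33 at the fixed end: w₀L⁴/(30EI) = 229.4/EI
  point load 81 at a = 2.66: Pa²(3L − a)/(6EI) = 834.9/EI
  δ_0 = 1064/EI
Flexibility coefficient — unit upward force at B: δ_{BB} = L³/(3EI) = 18.29/EI.
The prop prevents deflection at B: R_B = δ_0/δ_{BB} = 1064/18.29 = 58.18 kN.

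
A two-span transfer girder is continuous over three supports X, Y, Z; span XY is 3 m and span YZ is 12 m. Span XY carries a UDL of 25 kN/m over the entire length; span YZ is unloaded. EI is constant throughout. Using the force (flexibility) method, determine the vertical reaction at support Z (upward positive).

Insert a hinge at Y; M_Y is the redundant, and each span becomes simply supported.
Discontinuity in slope at Y on the released structure — sum the simple-span end rotations:
  span XY: UDL 25: wL³/(24EI) = 28.12/EI
  relative rotation θ_0 = (28.12 + 0)/EI = 28.12/EI
A unit hogging moment at Y produces rotation L₁/(3EI) + L₂/(3EI) = 5/EI.
Slope continuity at Y: θ_0 = M_Y·5/EI, so M_Y = 28.12/5 = 5.625 kN·m (hogging).
Span YZ, ΣM about Z: R_Y^{YZ}·12 = 0 + 5.625, so R_Y^{YZ} = 0.4688 kN and R_Z = 0 − 0.4688 = -0.4688 kN.

R_Z = -0.4688 kN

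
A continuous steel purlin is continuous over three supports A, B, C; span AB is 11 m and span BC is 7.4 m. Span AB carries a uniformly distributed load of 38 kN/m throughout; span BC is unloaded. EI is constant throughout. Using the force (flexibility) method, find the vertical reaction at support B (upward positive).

R_B = 286.7 kN

Release continuity at B by inserting a hinge; the redundant is the internal moment M_B. The primary structure is two simply-supported spans AB and BC.
End slopes at the hinge B, treating each span as simply supported:
  span AB: UDL 38: wL³/(24EI) = 2107/EI
  relative rotation θ_0 = (2107 + 0)/EI = 2107/EI
A unit hogging moment at B produces rotation L₁/(3EI) + L₂/(3EI) = 6.133/EI.
Slope continuity at B: θ_0 = M_B·6.133/EI, so M_B = 2107/6.133 = 343.6 kN·m (hogging).
Span AB, ΣM about A with M_B applied at B: R_B^{AB}·11 = 2299 + 343.6, so R_B^{AB} = 240.2 kN and R_A = 418 − 240.2 = 177.8 kN.
Span BC, ΣM about C: R_B^{BC}·7.4 = 0 + 343.6, so R_B^{BC} = 46.43 kN and R_C = 0 − 46.43 = -46.43 kN.
R_B = 240.2 + 46.43 = 286.7 kN.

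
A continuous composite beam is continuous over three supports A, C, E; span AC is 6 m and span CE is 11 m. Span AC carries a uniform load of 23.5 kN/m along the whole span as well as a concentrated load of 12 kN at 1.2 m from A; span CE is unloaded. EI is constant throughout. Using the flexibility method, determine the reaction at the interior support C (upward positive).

Take M_C as the redundant. Released structure: two simple spans AC and CE with a hinge at C.
Discontinuity in slope at C on the released structure — sum the simple-span end rotations:
  span AC: UDL 23.5: wL³/(24EI) = 211.5/EI
  span AC: point load 12 at a = 1.2: Pab(L + a)/(6LEI) = 13.82/EI
  relative rotation θ_0 = (225.3 + 0)/EI = 225.3/EI
A unit hogging moment at C produces rotation L₁/(3EI) + L₂/(3EI) = 5.667/EI.
Slope continuity at C: θ_0 = M_C·5.667/EI, so M_C = 225.3/5.667 = 39.76 kN·m (hogging).
Span AC, ΣM about A with M_C applied at C: R_C^{AC}·6 = 437.4 + 39.76, so R_C^{AC} = 79.53 kN and R_A = 153 − 79.53 = 73.47 kN.
Span CE, ΣM about E: R_C^{CE}·11 = 0 + 39.76, so R_C^{CE} = 3.615 kN and R_E = 0 − 3.615 = -3.615 kN.
R_C = 79.53 + 3.615 = 83.14 kN.

R_C = 83.14 kN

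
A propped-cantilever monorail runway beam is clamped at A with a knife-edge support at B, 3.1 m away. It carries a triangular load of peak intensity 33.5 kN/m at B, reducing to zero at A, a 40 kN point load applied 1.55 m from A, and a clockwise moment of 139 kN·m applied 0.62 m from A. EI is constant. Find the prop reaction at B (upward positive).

Take the reaction at B as the redundant and release it; the primary structure is a cantilever fixed at A.
Downward deflection at the released point B due to the loads:
  triangular load, peak 33.5 at the free end: 11w₀L⁴/(120EI) = 283.6/EI
  point load 40 at a = 1.55: Pa²(3L − a)/(6EI) = 124.1/EI
  clockwise couple 139 at a = 0.62: M₀a(2L − a)/(2EI) = 240.4/EI
  δ_0 = 648.2/EI
Flexibility coefficient — unit upward force at B: δ_{BB} = L³/(3EI) = 9.93/EI.
The prop prevents deflection at B: R_B = δ_0/δ_{BB} = 648.2/9.93 = 65.27 kN.

R_B = 65.27 kN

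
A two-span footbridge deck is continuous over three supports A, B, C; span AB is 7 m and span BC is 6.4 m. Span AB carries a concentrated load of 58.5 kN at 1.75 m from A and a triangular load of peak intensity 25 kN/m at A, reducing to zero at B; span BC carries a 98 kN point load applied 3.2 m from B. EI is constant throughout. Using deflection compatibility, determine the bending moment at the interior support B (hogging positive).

M_B = 118.6 kN·m

Take M_B as the redundant. Released structure: two simple spans AB and BC with a hinge at B.
End slopes at the hinge B, treating each span as simply supported:
  span AB: point load 58.5 at a = 1.75: Pab(L + a)/(6LEI) = 112/EI
  span AB: triangular load, peak 25: 7w₀L³/(360EI) = 166.7/EI
  span BC: point load 98 at a = 3.2: Pab(L + b)/(6LEI) = 250.9/EI
  relative rotation θ_0 = (278.7 + 250.9)/EI = 529.6/EI
A unit hogging moment at B produces rotation L₁/(3EI) + L₂/(3EI) = 4.467/EI.
Slope continuity at B: θ_0 = M_B·4.467/EI, so M_B = 529.6/4.467 = 118.6 kN·m (hogging).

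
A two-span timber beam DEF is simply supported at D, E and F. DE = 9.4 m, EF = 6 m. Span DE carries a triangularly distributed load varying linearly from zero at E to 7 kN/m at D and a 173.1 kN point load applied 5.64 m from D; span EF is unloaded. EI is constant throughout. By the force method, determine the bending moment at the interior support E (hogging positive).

Take M_E as the redundant. Released structure: two simple spans DE and EF with a hinge at E.
Rotations at E on the released spans (each span's end-slope, ×1/EI):
  span DE: triangular load, peak 7: 7w₀L³/(360EI) = 113.1/EI
  span DE: point load 173.1 at a = 5.64: Pab(L + a)/(6LEI) = 978.9/EI
  relative rotation θ_0 = (1092 + 0)/EI = 1092/EI
A unit hogging moment at E produces rotation L₁/(3EI) + L₂/(3EI) = 5.133/EI.
Compatibility: M_E·(L₁+L₂)/(3EI) = θ_0, giving M_E = 212.7 kN·m (hogging).

M_E = 212.7 kN·m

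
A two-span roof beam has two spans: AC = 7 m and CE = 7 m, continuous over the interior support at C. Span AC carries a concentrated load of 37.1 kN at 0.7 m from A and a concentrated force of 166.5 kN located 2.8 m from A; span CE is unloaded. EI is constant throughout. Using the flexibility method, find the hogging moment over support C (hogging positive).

M_C = 104.3 kN·m

Insert a hinge at C; M_C is the redundant, and each span becomes simply supported.
Discontinuity in slope at C on the released structure — sum the simple-span end rotations:
  span AC: point load 37.1 at a = 0.7: Pab(L + a)/(6LEI) = 30/EI
  span AC: point load 166.5 at a = 2.8: Pab(L + a)/(6LEI) = 456.9/EI
  relative rotation θ_0 = (486.9 + 0)/EI = 486.9/EI
A unit hogging moment at C produces rotation L₁/(3EI) + L₂/(3EI) = 4.667/EI.
Compatibility: M_C·(L₁+L₂)/(3EI) = θ_0, giving M_C = 104.3 kN·m (hogging).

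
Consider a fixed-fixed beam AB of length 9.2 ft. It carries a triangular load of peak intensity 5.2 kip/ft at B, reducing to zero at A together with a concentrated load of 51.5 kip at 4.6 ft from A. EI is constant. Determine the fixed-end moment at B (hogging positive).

Release both end moments; the primary structure is a simply-supported span AB with redundants M_A and M_B.
On the primary (simply-supported) span, the end slopes from the loading are:
  at A: triangular load, peak 5.2: 7w₀L³/(360EI) = 78.73/EI
  at B: triangular load, peak 5.2: w₀L³/(45EI) = 89.98/EI
  at A: point load 51.5 at a = 4.6: Pab(L + b)/(6LEI) = 272.4/EI
  at B: point load 51.5 at a = 4.6: Pab(L + a)/(6LEI) = 272.4/EI
  θ_A0 = 351.2/EI,  θ_B0 = 362.4/EI
Flexibility coefficients: a unit moment at one end gives L/(3EI) there and L/(6EI) at the far end, so f₁₁ = f₂₂ = 3.067/EI and f₁₂ = f₂₁ = 1.533/EI.
Compatibility — zero rotation at each built-in end:
  3.067 M_A + 1.533 M_B = 351.2
  1.533 M_A + 3.067 M_B = 362.4
Solving the pair gives M_A = 73.9 kip·ft and M_B = 81.23 kip·ft (hogging).

M_B = 81.23 kip·ft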